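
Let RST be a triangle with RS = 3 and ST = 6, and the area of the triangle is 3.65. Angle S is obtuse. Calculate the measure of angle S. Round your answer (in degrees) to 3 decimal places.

From area = ½·RS·ST·sin S, we get sin S = 2·area/(RS·ST) ≈ 0.40556.
Taking the obtuse solution, ∠S ≈ 156.07°.

156.074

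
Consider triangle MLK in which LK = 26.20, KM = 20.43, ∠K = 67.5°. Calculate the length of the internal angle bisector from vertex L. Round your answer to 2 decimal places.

t_L ≈ 24.21

By the law of cosines, ML² = LK² + KM² − 2·LK·KM·cos K = 694.15, so ML ≈ 26.347.
Law of cosines again: cos L = (ML² + LK² − KM²)/(2·ML·LK) ≈ 0.69769, so ∠L ≈ 45.76°.
The bisector from L has length 2·ML·LK·cos(∠L/2)/(ML+LK) ≈ 24.206.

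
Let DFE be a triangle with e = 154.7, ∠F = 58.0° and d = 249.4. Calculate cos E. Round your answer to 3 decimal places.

cos E ≈ 0.787

By the law of cosines, f² = e² + d² − 2·e·d·cos F = 45242, so f ≈ 212.7.
Law of cosines again: cos E = (d² + f² − e²)/(2·d·f) ≈ 0.78712, so ∠E ≈ 38.08°.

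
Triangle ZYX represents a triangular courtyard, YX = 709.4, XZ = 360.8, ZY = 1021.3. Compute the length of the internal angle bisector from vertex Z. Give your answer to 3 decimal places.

t_Z ≈ 520.967

By the law of cosines, cos Z = (XZ² + ZY² − YX²) / (2·XZ·ZY) ≈ 0.90910, so ∠Z ≈ 24.62°.
The bisector from Z has length 2·XZ·ZY·cos(∠Z/2)/(XZ+ZY) ≈ 520.97.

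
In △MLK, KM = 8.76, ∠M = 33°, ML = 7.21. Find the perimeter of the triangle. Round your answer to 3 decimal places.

By the law of cosines, LK² = KM² + ML² − 2·KM·ML·cos M = 22.782, so LK ≈ 4.773.
Semiperimeter s = (4.773+8.76+7.21)/2 = 10.371.
Perimeter = 4.773 + 8.76 + 7.21 = 20.743.

20.743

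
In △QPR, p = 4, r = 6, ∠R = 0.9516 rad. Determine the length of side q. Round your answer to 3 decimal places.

Law of sines: sin P = p·sin R/r ≈ 0.54290.
Since r ≥ p, only the acute value applies: ∠P ≈ 0.5739 rad.
Then ∠Q = π − ∠R − ∠P ≈ 1.6161 rad.
Law of sines gives q = r·sin Q/sin R ≈ 7.3603.

7.360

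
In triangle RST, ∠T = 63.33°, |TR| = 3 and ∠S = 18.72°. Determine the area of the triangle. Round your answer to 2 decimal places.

The third angle is ∠R = 180° − ∠S − ∠T = 97.95°.
Law of sines: |ST| = |TR|·sin R/sin S ≈ 9.2576.
Law of sines: |RS| = |TR|·sin T/sin S ≈ 8.3529.
Area = ½·|TR|·|ST|·sin T ≈ 12.409.

12.41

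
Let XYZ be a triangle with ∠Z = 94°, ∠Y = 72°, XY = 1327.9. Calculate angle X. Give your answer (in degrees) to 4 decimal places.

The third angle is ∠X = 180° − ∠Y − ∠Z = 14.00°.

14.0000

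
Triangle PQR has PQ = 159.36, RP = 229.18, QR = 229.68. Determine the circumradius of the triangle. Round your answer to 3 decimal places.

By the law of cosines, cos P = (RP² + PQ² − QR²) / (2·RP·PQ) ≈ 0.34453, so ∠P ≈ 69.85°.
Circumradius = QR/(2 sin P) ≈ 122.33.

122.330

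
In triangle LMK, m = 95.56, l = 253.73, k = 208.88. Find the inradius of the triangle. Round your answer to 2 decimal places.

Semiperimeter s = (253.73 + 95.56 + 208.88)/2 = 279.08.
Heron's formula: area = √(279.08·25.355·183.52·70.205) ≈ 9548.4.
Inradius = area/s = 9548.4/279.08 ≈ 34.213.

r ≈ 34.21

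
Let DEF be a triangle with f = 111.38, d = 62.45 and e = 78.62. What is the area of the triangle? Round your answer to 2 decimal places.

Semiperimeter s = (62.45 + 78.62 + 111.38)/2 = 126.22.
Heron's formula: area = √(126.22·63.775·47.605·14.845) ≈ 2385.1.

area ≈ 2385.14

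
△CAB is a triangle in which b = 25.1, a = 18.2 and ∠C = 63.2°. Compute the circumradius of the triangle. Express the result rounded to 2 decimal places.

By the law of cosines, c² = a² + b² − 2·a·b·cos C = 549.31, so c ≈ 23.437.
Area = ½·a·b·sin C ≈ 203.88.
Circumradius = c/(2 sin C) ≈ 13.129.

R ≈ 13.13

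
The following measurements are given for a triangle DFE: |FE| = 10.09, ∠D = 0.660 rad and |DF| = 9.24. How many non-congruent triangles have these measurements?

1

|DF|·sin D = 9.24·sin(0.660 rad) ≈ 5.665.
Since |FE| ≥ |DF|, exactly one triangle exists.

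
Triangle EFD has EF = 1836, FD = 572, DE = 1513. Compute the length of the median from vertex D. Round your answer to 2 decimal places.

m_D ≈ 682.24

Median from D: ½√(2·FD² + 2·DE² − EF²) ≈ 682.24.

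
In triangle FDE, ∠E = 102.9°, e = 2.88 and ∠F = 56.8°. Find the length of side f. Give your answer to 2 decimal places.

The third angle is ∠D = 180° − ∠E − ∠F = 20.30°.
Law of sines: f = e·sin F/sin E ≈ 2.4723.

2.47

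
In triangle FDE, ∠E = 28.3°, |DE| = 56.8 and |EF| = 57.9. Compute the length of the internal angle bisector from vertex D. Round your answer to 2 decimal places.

29.19

By the law of cosines, |FD|² = |DE|² + |EF|² − 2·|DE|·|EF|·cos E = 787.36, so |FD| ≈ 28.06.
Law of cosines again: cos D = (|FD|² + |DE|² − |EF|²)/(2·|FD|·|DE|) ≈ 0.20743, so ∠D ≈ 78.03°.
The bisector from D has length 2·|FD|·|DE|·cos(∠D/2)/(|FD|+|DE|) ≈ 29.186.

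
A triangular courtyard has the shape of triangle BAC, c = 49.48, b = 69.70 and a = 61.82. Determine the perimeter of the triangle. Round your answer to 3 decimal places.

perimeter ≈ 181.000

Perimeter = 69.7 + 61.82 + 49.48 = 181.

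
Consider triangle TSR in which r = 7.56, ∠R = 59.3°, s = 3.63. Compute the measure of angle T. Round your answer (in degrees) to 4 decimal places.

96.3150

Law of sines: sin S = s·sin R/r ≈ 0.41287.
Since r ≥ s, only the acute value applies: ∠S ≈ 24.38°.
Then ∠T = 180° − ∠R − ∠S ≈ 96.32°.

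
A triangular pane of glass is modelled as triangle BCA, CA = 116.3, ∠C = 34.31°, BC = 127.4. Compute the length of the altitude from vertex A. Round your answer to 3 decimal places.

65.555

By the law of cosines, AB² = BC² + CA² − 2·BC·CA·cos C = 5279.4, so AB ≈ 72.659.
Area = ½·BC·CA·sin C ≈ 4175.8.
The altitude from A has length 2·area/BC ≈ 65.555.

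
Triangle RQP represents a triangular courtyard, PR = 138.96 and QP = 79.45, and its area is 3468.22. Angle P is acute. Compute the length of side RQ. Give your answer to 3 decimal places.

From area = ½·QP·PR·sin P, we get sin P = 2·area/(QP·PR) ≈ 0.62828.
Taking the acute solution, ∠P ≈ 38.92°.
Law of cosines then gives RQ ≈ 91.889.

91.889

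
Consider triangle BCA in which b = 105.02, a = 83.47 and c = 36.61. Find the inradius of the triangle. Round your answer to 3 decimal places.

12.155

Semiperimeter s = (105.02 + 36.61 + 83.47)/2 = 112.55.
Heron's formula: area = √(112.55·7.53·75.94·29.08) ≈ 1368.1.
Inradius = area/s = 1368.1/112.55 ≈ 12.155.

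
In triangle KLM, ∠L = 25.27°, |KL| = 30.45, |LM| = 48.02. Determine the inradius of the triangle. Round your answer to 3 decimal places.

By the law of cosines, |MK|² = |KL|² + |LM|² − 2·|KL|·|LM|·cos L = 588.55, so |MK| ≈ 24.26.
Area = ½·|KL|·|LM|·sin L ≈ 312.1.
Semiperimeter s = (48.02+24.26+30.45)/2 = 51.365.
Inradius = area/s = 312.1/51.365 ≈ 6.0761.

6.076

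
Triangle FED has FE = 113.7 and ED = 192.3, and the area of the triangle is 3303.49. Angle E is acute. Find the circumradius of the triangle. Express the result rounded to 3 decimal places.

From area = ½·FE·ED·sin E, we get sin E = 2·area/(FE·ED) ≈ 0.30218.
Taking the acute solution, ∠E ≈ 17.59°.
Law of cosines then gives DF ≈ 90.677.
Circumradius = DF/(2 sin E) ≈ 150.04.

150.038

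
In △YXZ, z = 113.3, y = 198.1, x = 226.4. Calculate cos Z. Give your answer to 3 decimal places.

0.866

By the law of cosines, cos Z = (y² + x² − z²) / (2·y·x) ≈ 0.86582, so ∠Z ≈ 30.02°.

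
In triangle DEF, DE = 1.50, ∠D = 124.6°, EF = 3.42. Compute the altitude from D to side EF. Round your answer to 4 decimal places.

h_D ≈ 0.8439

Law of sines: sin F = DE·sin D/EF ≈ 0.36102.
Since EF ≥ DE, only the acute value applies: ∠F ≈ 21.16°.
Then ∠E = 180° − ∠D − ∠F ≈ 34.24°.
Law of sines gives FD = EF·sin E/sin D ≈ 2.3376.
Area = ½·EF·DE·sin E ≈ 1.4431.
The altitude from D has length 2·area/EF ≈ 0.84392.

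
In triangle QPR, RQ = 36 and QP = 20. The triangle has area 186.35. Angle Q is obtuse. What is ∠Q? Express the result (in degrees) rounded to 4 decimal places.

148.8260

From area = ½·RQ·QP·sin Q, we get sin Q = 2·area/(RQ·QP) ≈ 0.51764.
Taking the obtuse solution, ∠Q ≈ 148.83°.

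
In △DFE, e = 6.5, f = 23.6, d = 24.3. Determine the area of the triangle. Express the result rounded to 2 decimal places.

Semiperimeter s = (24.3 + 23.6 + 6.5)/2 = 27.2.
Heron's formula: area = √(27.2·2.9·3.6·20.7) ≈ 76.669.

area ≈ 76.67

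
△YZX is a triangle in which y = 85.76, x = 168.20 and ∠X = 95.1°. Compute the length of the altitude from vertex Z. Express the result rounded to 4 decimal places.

h_Z ≈ 85.4205

Law of sines: sin Y = y·sin X/x ≈ 0.50785.
Since x ≥ y, only the acute value applies: ∠Y ≈ 30.52°.
Then ∠Z = 180° − ∠X − ∠Y ≈ 54.38°.
Law of sines gives z = x·sin Z/sin X ≈ 137.27.
Area = ½·x·y·sin Z ≈ 5862.9.
The altitude from Z has length 2·area/z ≈ 85.42.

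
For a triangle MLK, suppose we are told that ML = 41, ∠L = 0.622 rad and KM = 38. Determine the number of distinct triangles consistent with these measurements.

2

ML·sin L = 41·sin(0.622 rad) ≈ 23.89.
Since ML sin L < KM < ML (23.89 < 38 < 41), two triangles exist.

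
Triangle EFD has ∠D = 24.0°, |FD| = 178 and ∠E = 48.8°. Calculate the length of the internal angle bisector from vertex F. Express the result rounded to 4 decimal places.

74.1284

The third angle is ∠F = 180° − ∠D − ∠E = 107.20°.
Law of sines: |DE| = |FD|·sin F/sin E ≈ 225.99.
Law of sines: |EF| = |FD|·sin D/sin E ≈ 96.222.
The bisector from F has length 2·|EF|·|FD|·cos(∠F/2)/(|EF|+|FD|) ≈ 74.128.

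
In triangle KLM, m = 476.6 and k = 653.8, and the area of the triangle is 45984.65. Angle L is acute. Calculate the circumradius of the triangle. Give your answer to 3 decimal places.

R ≈ 412.051

From area = ½·m·k·sin L, we get sin L = 2·area/(m·k) ≈ 0.29515.
Taking the acute solution, ∠L ≈ 17.17°.
Law of cosines then gives l ≈ 243.23.
Circumradius = l/(2 sin L) ≈ 412.05.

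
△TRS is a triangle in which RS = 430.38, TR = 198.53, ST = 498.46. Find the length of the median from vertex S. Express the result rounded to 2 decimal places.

Median from S: ½√(2·RS² + 2·ST² − TR²) ≈ 454.96.

m_S ≈ 454.96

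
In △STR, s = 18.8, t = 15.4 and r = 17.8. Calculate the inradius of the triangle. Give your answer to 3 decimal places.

Semiperimeter p = (18.8 + 15.4 + 17.8)/2 = 26.
Heron's formula: area = √(26·7.2·10.6·8.2) ≈ 127.56.
Inradius = area/p = 127.56/26 ≈ 4.9061.

4.906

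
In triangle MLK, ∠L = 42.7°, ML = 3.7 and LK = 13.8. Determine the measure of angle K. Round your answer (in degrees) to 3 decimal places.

∠K ≈ 12.759°

By the law of cosines, KM² = ML² + LK² − 2·ML·LK·cos L = 129.08, so KM ≈ 11.361.
Law of cosines again: cos K = (LK² + KM² − ML²)/(2·LK·KM) ≈ 0.97531, so ∠K ≈ 12.76°.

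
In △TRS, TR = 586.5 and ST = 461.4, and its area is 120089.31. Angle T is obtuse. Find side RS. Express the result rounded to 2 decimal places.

897.90

From area = ½·ST·TR·sin T, we get sin T = 2·area/(ST·TR) ≈ 0.88754.
Taking the obtuse solution, ∠T ≈ 117.43°.
Law of cosines then gives RS ≈ 897.9.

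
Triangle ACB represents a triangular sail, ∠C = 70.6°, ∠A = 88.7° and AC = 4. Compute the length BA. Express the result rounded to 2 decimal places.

10.67

The third angle is ∠B = 180° − ∠A − ∠C = 20.70°.
Law of sines: BA = AC·sin C/sin B ≈ 10.674.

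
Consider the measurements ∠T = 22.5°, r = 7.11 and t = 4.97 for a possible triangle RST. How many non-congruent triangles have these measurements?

2

r·sin T = 7.11·sin(22.5°) ≈ 2.721.
Since r sin T < t < r (2.721 < 4.97 < 7.11), two triangles exist.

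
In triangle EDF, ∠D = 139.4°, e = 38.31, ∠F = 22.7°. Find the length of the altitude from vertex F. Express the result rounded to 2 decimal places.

h_F ≈ 24.93

The third angle is ∠E = 180° − ∠D − ∠F = 17.90°.
Law of sines: d = e·sin D/sin E ≈ 81.115.
Law of sines: f = e·sin F/sin E ≈ 48.101.
Area = ½·e·d·sin F ≈ 599.6.
The altitude from F has length 2·area/f ≈ 24.931.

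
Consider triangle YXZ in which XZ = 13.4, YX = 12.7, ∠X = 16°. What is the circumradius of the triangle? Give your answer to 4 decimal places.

R ≈ 6.7080

By the law of cosines, ZY² = YX² + XZ² − 2·YX·XZ·cos X = 13.675, so ZY ≈ 3.698.
Area = ½·YX·XZ·sin X ≈ 23.454.
Circumradius = ZY/(2 sin X) ≈ 6.708.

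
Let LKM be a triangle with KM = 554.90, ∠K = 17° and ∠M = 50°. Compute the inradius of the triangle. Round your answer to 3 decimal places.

62.802

The third angle is ∠L = 180° − ∠K − ∠M = 113.00°.
Law of sines: ML = KM·sin K/sin L ≈ 176.25.
Law of sines: LK = KM·sin M/sin L ≈ 461.79.
Area = ½·KM·ML·sin M ≈ 37460.
Semiperimeter s = (554.9+176.25+461.79)/2 = 596.47.
Inradius = area/s = 37460/596.47 ≈ 62.802.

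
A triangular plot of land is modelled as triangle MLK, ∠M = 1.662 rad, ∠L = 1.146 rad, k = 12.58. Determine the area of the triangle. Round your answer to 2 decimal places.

The third angle is ∠K = π − ∠M − ∠L = 0.334 rad.
Law of sines: m = k·sin M/sin K ≈ 38.26.
Law of sines: l = k·sin L/sin K ≈ 35.005.
Area = ½·k·m·sin L ≈ 219.26.

219.26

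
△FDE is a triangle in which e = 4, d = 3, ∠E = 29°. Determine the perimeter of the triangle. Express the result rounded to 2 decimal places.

Law of sines: sin D = d·sin E/e ≈ 0.36361.
Since e ≥ d, only the acute value applies: ∠D ≈ 21.32°.
Then ∠F = 180° − ∠E − ∠D ≈ 129.68°.
Law of sines gives f = e·sin F/sin E ≈ 6.3501.
Semiperimeter s = (6.3501+3+4)/2 = 6.675.
Perimeter = 6.3501 + 3 + 4 = 13.35.

perimeter ≈ 13.35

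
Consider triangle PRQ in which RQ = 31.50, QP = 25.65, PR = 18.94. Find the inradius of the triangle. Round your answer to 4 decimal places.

Semiperimeter s = (31.5 + 25.65 + 18.94)/2 = 38.045.
Heron's formula: area = √(38.045·6.545·12.395·19.105) ≈ 242.83.
Inradius = area/s = 242.83/38.045 ≈ 6.3827.

6.3827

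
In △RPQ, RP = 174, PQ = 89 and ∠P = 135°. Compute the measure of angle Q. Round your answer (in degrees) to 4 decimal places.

∠Q ≈ 30.1249°

By the law of cosines, QR² = RP² + PQ² − 2·RP·PQ·cos P = 60098, so QR ≈ 245.15.
Law of cosines again: cos Q = (PQ² + QR² − RP²)/(2·PQ·QR) ≈ 0.86493, so ∠Q ≈ 30.12°.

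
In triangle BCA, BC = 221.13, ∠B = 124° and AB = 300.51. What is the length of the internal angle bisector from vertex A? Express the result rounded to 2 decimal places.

356.63

By the law of cosines, CA² = AB² + BC² − 2·AB·BC·cos B = 2.1352e+05, so CA ≈ 462.09.
Law of cosines again: cos A = (CA² + AB² − BC²)/(2·CA·AB) ≈ 0.91793, so ∠A ≈ 23.37°.
The bisector from A has length 2·CA·AB·cos(∠A/2)/(CA+AB) ≈ 356.63.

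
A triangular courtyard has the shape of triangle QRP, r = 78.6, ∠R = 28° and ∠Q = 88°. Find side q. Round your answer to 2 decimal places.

The third angle is ∠P = 180° − ∠Q − ∠R = 64.00°.
Law of sines: q = r·sin Q/sin R ≈ 167.32.

167.32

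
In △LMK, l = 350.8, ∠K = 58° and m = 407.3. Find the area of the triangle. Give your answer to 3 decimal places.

60584.912

Area = ½·l·m·sin K ≈ 60585.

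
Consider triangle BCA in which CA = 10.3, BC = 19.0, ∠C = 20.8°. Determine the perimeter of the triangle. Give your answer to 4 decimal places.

39.3598

By the law of cosines, AB² = BC² + CA² − 2·BC·CA·cos C = 101.2, so AB ≈ 10.06.
Semiperimeter s = (10.3+10.06+19)/2 = 19.68.
Perimeter = 10.3 + 10.06 + 19 = 39.36.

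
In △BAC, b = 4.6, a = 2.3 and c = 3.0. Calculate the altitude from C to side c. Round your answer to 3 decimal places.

Semiperimeter s = (4.6 + 2.3 + 3)/2 = 4.95.
Heron's formula: area = √(4.95·0.35·2.65·1.95) ≈ 2.9921.
The altitude from C has length 2·area/c ≈ 1.9947.

1.995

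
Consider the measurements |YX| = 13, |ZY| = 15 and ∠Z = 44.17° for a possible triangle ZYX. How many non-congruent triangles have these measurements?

2

|ZY|·sin Z = 15·sin(44.17°) ≈ 10.45.
Since |ZY| sin Z < |YX| < |ZY| (10.45 < 13 < 15), two triangles exist.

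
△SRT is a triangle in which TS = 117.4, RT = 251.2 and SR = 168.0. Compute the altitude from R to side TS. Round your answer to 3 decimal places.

141.960

Semiperimeter s = (251.2 + 117.4 + 168)/2 = 268.3.
Heron's formula: area = √(268.3·17.1·150.9·100.3) ≈ 8333.
The altitude from R has length 2·area/TS ≈ 141.96.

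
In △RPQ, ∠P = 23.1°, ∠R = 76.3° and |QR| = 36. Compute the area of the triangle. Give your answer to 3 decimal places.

The third angle is ∠Q = 180° − ∠R − ∠P = 80.60°.
Law of sines: |PQ| = |QR|·sin R/sin P ≈ 89.147.
Law of sines: |RP| = |QR|·sin Q/sin P ≈ 90.526.
Area = ½·|QR|·|PQ|·sin Q ≈ 1583.1.

1583.103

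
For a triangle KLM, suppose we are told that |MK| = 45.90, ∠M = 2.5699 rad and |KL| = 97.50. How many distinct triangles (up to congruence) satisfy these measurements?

|MK|·sin M = 45.90·sin(2.5699 rad) ≈ 24.83.
Since ∠M is not acute, a triangle exists only if |KL| > |MK|; here |KL| > |MK|, so there is exactly one triangle.

1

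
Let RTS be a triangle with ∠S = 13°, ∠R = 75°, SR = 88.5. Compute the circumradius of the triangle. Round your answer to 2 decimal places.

44.28

The third angle is ∠T = 180° − ∠S − ∠R = 92.00°.
Law of sines: TS = SR·sin R/sin T ≈ 85.537.
Law of sines: RT = SR·sin S/sin T ≈ 19.92.
Circumradius = SR/(2 sin T) ≈ 44.277.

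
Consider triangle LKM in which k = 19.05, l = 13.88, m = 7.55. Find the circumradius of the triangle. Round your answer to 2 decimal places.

R ≈ 11.32

By the law of cosines, cos L = (k² + m² − l²) / (2·k·m) ≈ 0.79001, so ∠L ≈ 37.81°.
Circumradius = l/(2 sin L) ≈ 11.32.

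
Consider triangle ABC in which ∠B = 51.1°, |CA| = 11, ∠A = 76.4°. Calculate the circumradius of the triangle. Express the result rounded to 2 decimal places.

The third angle is ∠C = 180° − ∠A − ∠B = 52.50°.
Law of sines: |BC| = |CA|·sin A/sin B ≈ 13.738.
Law of sines: |AB| = |CA|·sin C/sin B ≈ 11.214.
Circumradius = |CA|/(2 sin B) ≈ 7.0672.

R ≈ 7.07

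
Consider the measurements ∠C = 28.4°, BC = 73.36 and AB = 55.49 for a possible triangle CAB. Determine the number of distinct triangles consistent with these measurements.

BC·sin C = 73.36·sin(28.4°) ≈ 34.89.
Since BC sin C < AB < BC (34.89 < 55.49 < 73.36), two triangles exist.

2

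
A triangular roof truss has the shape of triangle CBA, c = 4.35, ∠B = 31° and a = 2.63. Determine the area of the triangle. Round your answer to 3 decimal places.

2.946

Area = ½·a·c·sin B ≈ 2.9461.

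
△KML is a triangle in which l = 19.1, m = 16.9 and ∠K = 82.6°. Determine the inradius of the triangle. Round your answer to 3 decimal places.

By the law of cosines, k² = m² + l² − 2·m·l·cos K = 567.27, so k ≈ 23.817.
Area = ½·m·l·sin K ≈ 160.05.
Semiperimeter s = (23.817+16.9+19.1)/2 = 29.909.
Inradius = area/s = 160.05/29.909 ≈ 5.3513.

r ≈ 5.351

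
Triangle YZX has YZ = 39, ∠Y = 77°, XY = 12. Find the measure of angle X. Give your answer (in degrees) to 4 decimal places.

By the law of cosines, ZX² = XY² + YZ² − 2·XY·YZ·cos Y = 1454.4, so ZX ≈ 38.137.
Law of cosines again: cos X = (ZX² + XY² − YZ²)/(2·ZX·XY) ≈ 0.08461, so ∠X ≈ 85.15°.

∠X ≈ 85.1462°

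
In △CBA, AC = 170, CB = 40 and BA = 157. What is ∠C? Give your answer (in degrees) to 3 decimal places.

By the law of cosines, cos C = (AC² + CB² − BA²) / (2·AC·CB) ≈ 0.43022, so ∠C ≈ 64.52°.

64.518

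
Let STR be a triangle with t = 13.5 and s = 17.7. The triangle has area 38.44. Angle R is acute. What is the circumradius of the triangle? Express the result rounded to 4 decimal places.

From area = ½·s·t·sin R, we get sin R = 2·area/(s·t) ≈ 0.32174.
Taking the acute solution, ∠R ≈ 18.77°.
Law of cosines then gives r ≈ 6.5613.
Circumradius = r/(2 sin R) ≈ 10.197.

10.1966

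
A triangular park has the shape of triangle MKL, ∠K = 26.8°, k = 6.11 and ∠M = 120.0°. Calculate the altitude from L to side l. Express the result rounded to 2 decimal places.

h_L ≈ 5.29

The third angle is ∠L = 180° − ∠M − ∠K = 33.20°.
Law of sines: m = k·sin M/sin K ≈ 11.736.
Law of sines: l = k·sin L/sin K ≈ 7.4202.
Area = ½·k·m·sin L ≈ 19.632.
The altitude from L has length 2·area/l ≈ 5.2914.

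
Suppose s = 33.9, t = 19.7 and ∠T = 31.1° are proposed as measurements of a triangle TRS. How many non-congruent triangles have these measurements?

s·sin T = 33.9·sin(31.1°) ≈ 17.51.
Since s sin T < t < s (17.51 < 19.7 < 33.9), two triangles exist.

2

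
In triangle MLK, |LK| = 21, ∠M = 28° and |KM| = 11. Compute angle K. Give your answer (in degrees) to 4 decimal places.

Law of sines: sin L = |KM|·sin M/|LK| ≈ 0.24591.
Since |LK| ≥ |KM|, only the acute value applies: ∠L ≈ 14.24°.
Then ∠K = 180° − ∠M − ∠L ≈ 137.76°.

∠K ≈ 137.7642°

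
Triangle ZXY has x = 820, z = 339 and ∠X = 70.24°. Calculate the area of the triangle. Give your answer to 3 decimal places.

Law of sines: sin Z = z·sin X/x ≈ 0.38907.
Since x ≥ z, only the acute value applies: ∠Z ≈ 22.90°.
Then ∠Y = 180° − ∠X − ∠Z ≈ 86.86°.
Law of sines gives y = x·sin Y/sin X ≈ 870.
Area = ½·x·z·sin Y ≈ 1.3878e+05.

138781.763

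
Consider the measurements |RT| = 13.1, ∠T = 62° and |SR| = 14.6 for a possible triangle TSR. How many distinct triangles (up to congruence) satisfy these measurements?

1

|RT|·sin T = 13.1·sin(62°) ≈ 11.57.
Since |SR| ≥ |RT|, exactly one triangle exists.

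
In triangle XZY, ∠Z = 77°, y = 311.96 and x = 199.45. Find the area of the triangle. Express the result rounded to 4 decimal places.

area ≈ 30312.8583

Area = ½·y·x·sin Z ≈ 30313.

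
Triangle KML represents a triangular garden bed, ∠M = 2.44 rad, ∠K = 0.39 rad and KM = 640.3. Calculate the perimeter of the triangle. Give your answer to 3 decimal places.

The third angle is ∠L = π − ∠K − ∠M = 0.312 rad.
Law of sines: ML = KM·sin K/sin L ≈ 794.05.
Law of sines: LK = KM·sin M/sin L ≈ 1348.
Semiperimeter s = (794.05+1348+640.3)/2 = 1391.2.
Perimeter = 794.05 + 1348 + 640.3 = 2782.4.

perimeter ≈ 2782.375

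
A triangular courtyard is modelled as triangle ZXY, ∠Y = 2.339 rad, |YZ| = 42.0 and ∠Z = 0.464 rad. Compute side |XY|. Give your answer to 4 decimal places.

56.5878

The third angle is ∠X = π − ∠Y − ∠Z = 0.339 rad.
Law of sines: |XY| = |YZ|·sin Z/sin X ≈ 56.588.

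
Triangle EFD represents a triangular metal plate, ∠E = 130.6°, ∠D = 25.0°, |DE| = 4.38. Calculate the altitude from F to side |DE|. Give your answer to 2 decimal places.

h_F ≈ 3.40

The third angle is ∠F = 180° − ∠D − ∠E = 24.40°.
Law of sines: |FD| = |DE|·sin E/sin F ≈ 8.0503.
Law of sines: |EF| = |DE|·sin D/sin F ≈ 4.4809.
Area = ½·|DE|·|FD|·sin D ≈ 7.4508.
The altitude from F has length 2·area/|DE| ≈ 3.4022.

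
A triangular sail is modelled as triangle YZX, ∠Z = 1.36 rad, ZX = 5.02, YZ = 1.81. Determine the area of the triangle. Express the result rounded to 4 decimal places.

Area = ½·YZ·ZX·sin Z ≈ 4.4425.

area ≈ 4.4425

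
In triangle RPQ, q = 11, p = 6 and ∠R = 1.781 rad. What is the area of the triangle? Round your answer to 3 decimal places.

Area = ½·p·q·sin R ≈ 32.274.

area ≈ 32.274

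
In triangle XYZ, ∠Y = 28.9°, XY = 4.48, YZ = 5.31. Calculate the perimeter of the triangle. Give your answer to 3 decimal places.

By the law of cosines, ZX² = XY² + YZ² − 2·XY·YZ·cos Y = 6.614, so ZX ≈ 2.5718.
Semiperimeter s = (5.31+2.5718+4.48)/2 = 6.1809.
Perimeter = 5.31 + 2.5718 + 4.48 = 12.362.

12.362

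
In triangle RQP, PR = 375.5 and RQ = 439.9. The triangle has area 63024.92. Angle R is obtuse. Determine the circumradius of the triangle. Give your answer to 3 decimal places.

485.055

From area = ½·PR·RQ·sin R, we get sin R = 2·area/(PR·RQ) ≈ 0.76309.
Taking the obtuse solution, ∠R ≈ 130.26°.
Law of cosines then gives QP ≈ 740.29.
Circumradius = QP/(2 sin R) ≈ 485.05.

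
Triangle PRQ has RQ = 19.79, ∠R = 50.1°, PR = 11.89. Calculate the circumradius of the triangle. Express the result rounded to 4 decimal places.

9.9089

By the law of cosines, QP² = PR² + RQ² − 2·PR·RQ·cos R = 231.15, so QP ≈ 15.203.
Area = ½·PR·RQ·sin R ≈ 90.258.
Circumradius = QP/(2 sin R) ≈ 9.9089.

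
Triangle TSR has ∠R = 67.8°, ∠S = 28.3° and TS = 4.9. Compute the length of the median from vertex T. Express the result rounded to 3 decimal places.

m_T ≈ 2.869

The third angle is ∠T = 180° − ∠S − ∠R = 83.90°.
Law of sines: SR = TS·sin T/sin R ≈ 5.2624.
Law of sines: RT = TS·sin S/sin R ≈ 2.509.
Median from T: ½√(2·RT² + 2·TS² − SR²) ≈ 2.8687.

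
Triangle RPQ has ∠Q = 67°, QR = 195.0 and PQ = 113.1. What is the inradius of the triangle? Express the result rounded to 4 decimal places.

By the law of cosines, RP² = PQ² + QR² − 2·PQ·QR·cos Q = 33582, so RP ≈ 183.25.
Area = ½·PQ·QR·sin Q ≈ 10151.
Semiperimeter s = (113.1+195+183.25)/2 = 245.68.
Inradius = area/s = 10151/245.68 ≈ 41.317.

41.3170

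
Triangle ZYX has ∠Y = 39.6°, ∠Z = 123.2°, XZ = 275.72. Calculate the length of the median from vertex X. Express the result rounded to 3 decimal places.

m_X ≈ 315.314

The third angle is ∠X = 180° − ∠Z − ∠Y = 17.20°.
Law of sines: YX = XZ·sin Z/sin Y ≈ 361.95.
Law of sines: ZY = XZ·sin X/sin Y ≈ 127.91.
Median from X: ½√(2·YX² + 2·XZ² − ZY²) ≈ 315.31.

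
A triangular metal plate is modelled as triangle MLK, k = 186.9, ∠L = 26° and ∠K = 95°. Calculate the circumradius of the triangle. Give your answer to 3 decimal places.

R ≈ 93.807

The third angle is ∠M = 180° − ∠L − ∠K = 59.00°.
Law of sines: m = k·sin M/sin K ≈ 160.82.
Law of sines: l = k·sin L/sin K ≈ 82.245.
Circumradius = k/(2 sin K) ≈ 93.807.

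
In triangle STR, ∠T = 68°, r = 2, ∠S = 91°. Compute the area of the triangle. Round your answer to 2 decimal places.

The third angle is ∠R = 180° − ∠S − ∠T = 21.00°.
Law of sines: s = r·sin S/sin R ≈ 5.58.
Law of sines: t = r·sin T/sin R ≈ 5.1745.
Area = ½·r·s·sin T ≈ 5.1737.

5.17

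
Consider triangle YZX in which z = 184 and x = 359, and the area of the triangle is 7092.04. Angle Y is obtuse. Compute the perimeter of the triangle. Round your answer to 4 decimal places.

From area = ½·z·x·sin Y, we get sin Y = 2·area/(z·x) ≈ 0.21473.
Taking the obtuse solution, ∠Y ≈ 167.60°.
Law of cosines then gives y ≈ 540.15.
Perimeter = 540.15 + 184 + 359 = 1083.2.

perimeter ≈ 1083.1549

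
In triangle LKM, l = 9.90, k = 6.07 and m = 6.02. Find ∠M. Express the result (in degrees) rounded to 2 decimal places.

By the law of cosines, cos M = (l² + k² − m²) / (2·l·k) ≈ 0.82052, so ∠M ≈ 34.86°.

∠M ≈ 34.86°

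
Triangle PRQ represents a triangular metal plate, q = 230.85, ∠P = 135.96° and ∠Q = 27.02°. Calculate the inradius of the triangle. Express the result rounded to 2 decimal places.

32.57

The third angle is ∠R = 180° − ∠Q − ∠P = 17.02°.
Law of sines: p = q·sin P/sin Q ≈ 353.24.
Law of sines: r = q·sin R/sin Q ≈ 148.74.
Area = ½·q·p·sin R ≈ 11934.
Semiperimeter s = (353.24+148.74+230.85)/2 = 366.41.
Inradius = area/s = 11934/366.41 ≈ 32.571.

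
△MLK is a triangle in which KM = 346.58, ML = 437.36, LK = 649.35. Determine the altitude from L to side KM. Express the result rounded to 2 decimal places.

h_L ≈ 407.41

Semiperimeter s = (649.35 + 346.58 + 437.36)/2 = 716.64.
Heron's formula: area = √(716.64·67.295·370.06·279.28) ≈ 70600.
The altitude from L has length 2·area/KM ≈ 407.41.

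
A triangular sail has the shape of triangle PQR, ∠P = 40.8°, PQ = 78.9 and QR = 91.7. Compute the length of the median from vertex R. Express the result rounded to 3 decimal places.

m_R ≈ 108.797

Law of sines: sin R = PQ·sin P/QR ≈ 0.56221.
Since QR ≥ PQ, only the acute value applies: ∠R ≈ 34.21°.
Then ∠Q = 180° − ∠P − ∠R ≈ 104.99°.
Law of sines gives RP = QR·sin Q/sin P ≈ 135.56.
Median from R: ½√(2·QR² + 2·RP² − PQ²) ≈ 108.8.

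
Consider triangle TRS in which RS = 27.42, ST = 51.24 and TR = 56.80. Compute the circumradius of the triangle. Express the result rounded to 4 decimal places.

28.4412

By the law of cosines, cos T = (ST² + TR² − RS²) / (2·ST·TR) ≈ 0.87615, so ∠T ≈ 28.82°.
Circumradius = RS/(2 sin T) ≈ 28.441.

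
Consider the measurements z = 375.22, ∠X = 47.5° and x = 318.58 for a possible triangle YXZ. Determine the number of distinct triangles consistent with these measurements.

z·sin X = 375.22·sin(47.5°) ≈ 276.6.
Since z sin X < x < z (276.6 < 318.58 < 375.22), two triangles exist.

2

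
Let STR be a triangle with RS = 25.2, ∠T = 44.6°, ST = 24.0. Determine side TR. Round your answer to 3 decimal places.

Law of sines: sin R = ST·sin T/RS ≈ 0.66872.
Since RS ≥ ST, only the acute value applies: ∠R ≈ 41.97°.
Then ∠S = 180° − ∠T − ∠R ≈ 93.43°.
Law of sines gives TR = RS·sin S/sin T ≈ 35.825.

35.825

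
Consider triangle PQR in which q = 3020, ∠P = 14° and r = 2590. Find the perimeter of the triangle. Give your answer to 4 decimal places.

By the law of cosines, p² = q² + r² − 2·q·r·cos P = 6.4958e+05, so p ≈ 805.97.
Semiperimeter s = (805.97+3020+2590)/2 = 3208.
Perimeter = 805.97 + 3020 + 2590 = 6416.

6415.9664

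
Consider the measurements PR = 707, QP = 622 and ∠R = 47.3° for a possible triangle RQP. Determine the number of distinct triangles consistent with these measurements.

2

PR·sin R = 707·sin(47.3°) ≈ 519.6.
Since PR sin R < QP < PR (519.6 < 622 < 707), two triangles exist.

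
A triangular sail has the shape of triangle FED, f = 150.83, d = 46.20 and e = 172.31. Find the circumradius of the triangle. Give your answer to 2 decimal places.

By the law of cosines, cos F = (e² + d² − f²) / (2·e·d) ≈ 0.57002, so ∠F ≈ 55.25°.
Circumradius = f/(2 sin F) ≈ 91.787.

91.79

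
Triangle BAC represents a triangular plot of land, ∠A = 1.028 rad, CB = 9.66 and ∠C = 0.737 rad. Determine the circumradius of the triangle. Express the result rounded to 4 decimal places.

The third angle is ∠B = π − ∠A − ∠C = 1.377 rad.
Law of sines: AC = CB·sin B/sin A ≈ 11.069.
Law of sines: BA = CB·sin C/sin A ≈ 7.582.
Circumradius = CB/(2 sin A) ≈ 5.6408.

5.6408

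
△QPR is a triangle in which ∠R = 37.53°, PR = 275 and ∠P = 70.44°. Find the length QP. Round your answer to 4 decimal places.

176.1148

The third angle is ∠Q = 180° − ∠P − ∠R = 72.03°.
Law of sines: QP = PR·sin R/sin Q ≈ 176.11.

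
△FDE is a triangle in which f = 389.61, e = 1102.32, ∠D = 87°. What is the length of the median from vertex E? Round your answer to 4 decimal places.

By the law of cosines, d² = e² + f² − 2·e·f·cos D = 1.322e+06, so d ≈ 1149.8.
Median from E: ½√(2·f² + 2·d² − e²) ≈ 658.1.

658.1005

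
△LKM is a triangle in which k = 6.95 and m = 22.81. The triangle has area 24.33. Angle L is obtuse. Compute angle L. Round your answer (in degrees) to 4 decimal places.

From area = ½·k·m·sin L, we get sin L = 2·area/(k·m) ≈ 0.30695.
Taking the obtuse solution, ∠L ≈ 162.12°.

∠L ≈ 162.1247°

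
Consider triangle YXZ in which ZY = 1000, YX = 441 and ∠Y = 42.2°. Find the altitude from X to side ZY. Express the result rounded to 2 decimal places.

296.23

By the law of cosines, XZ² = ZY² + YX² − 2·ZY·YX·cos Y = 5.4109e+05, so XZ ≈ 735.59.
Area = ½·ZY·YX·sin Y ≈ 1.4811e+05.
The altitude from X has length 2·area/ZY ≈ 296.23.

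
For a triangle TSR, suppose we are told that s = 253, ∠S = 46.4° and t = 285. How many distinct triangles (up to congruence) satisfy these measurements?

2

t·sin S = 285·sin(46.4°) ≈ 206.4.
Since t sin S < s < t (206.4 < 253 < 285), two triangles exist.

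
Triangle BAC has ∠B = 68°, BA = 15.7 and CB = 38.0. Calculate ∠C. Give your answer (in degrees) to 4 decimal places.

By the law of cosines, AC² = CB² + BA² − 2·CB·BA·cos B = 1243.5, so AC ≈ 35.263.
Law of cosines again: cos C = (AC² + CB² − BA²)/(2·AC·CB) ≈ 0.91082, so ∠C ≈ 24.38°.

∠C ≈ 24.3809°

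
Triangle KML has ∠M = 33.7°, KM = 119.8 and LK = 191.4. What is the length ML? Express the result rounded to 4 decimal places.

Law of sines: sin L = KM·sin M/LK ≈ 0.34729.
Since LK ≥ KM, only the acute value applies: ∠L ≈ 20.32°.
Then ∠K = 180° − ∠M − ∠L ≈ 125.98°.
Law of sines gives ML = LK·sin K/sin M ≈ 279.16.

279.1553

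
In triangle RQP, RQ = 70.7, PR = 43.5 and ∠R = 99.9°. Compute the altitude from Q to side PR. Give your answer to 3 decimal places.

h_Q ≈ 69.647

By the law of cosines, QP² = PR² + RQ² − 2·PR·RQ·cos R = 7948.3, so QP ≈ 89.153.
Area = ½·PR·RQ·sin R ≈ 1514.8.
The altitude from Q has length 2·area/PR ≈ 69.647.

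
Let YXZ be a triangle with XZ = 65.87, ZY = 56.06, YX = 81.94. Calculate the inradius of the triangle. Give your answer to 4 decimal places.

Semiperimeter s = (65.87 + 56.06 + 81.94)/2 = 101.94.
Heron's formula: area = √(101.94·36.065·45.875·19.995) ≈ 1836.3.
Inradius = area/s = 1836.3/101.94 ≈ 18.015.

18.0148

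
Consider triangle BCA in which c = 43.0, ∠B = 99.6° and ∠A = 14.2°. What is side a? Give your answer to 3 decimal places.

11.529

The third angle is ∠C = 180° − ∠A − ∠B = 66.20°.
Law of sines: a = c·sin A/sin C ≈ 11.529.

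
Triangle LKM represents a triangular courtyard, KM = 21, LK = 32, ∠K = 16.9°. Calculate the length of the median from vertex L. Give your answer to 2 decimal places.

By the law of cosines, ML² = LK² + KM² − 2·LK·KM·cos K = 179.04, so ML ≈ 13.381.
Median from L: ½√(2·ML² + 2·LK² − KM²) ≈ 22.165.

22.16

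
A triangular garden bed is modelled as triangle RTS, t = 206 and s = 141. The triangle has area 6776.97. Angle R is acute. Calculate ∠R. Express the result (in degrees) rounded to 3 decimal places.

27.816

From area = ½·t·s·sin R, we get sin R = 2·area/(t·s) ≈ 0.46664.
Taking the acute solution, ∠R ≈ 27.82°.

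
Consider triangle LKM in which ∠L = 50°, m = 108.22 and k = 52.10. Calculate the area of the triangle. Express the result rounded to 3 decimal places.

Area = ½·k·m·sin L ≈ 2159.6.

2159.580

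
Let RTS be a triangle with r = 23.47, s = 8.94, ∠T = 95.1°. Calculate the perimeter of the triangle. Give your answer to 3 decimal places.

58.257

By the law of cosines, t² = s² + r² − 2·s·r·cos T = 668.07, so t ≈ 25.847.
Semiperimeter p = (23.47+25.847+8.94)/2 = 29.129.
Perimeter = 23.47 + 25.847 + 8.94 = 58.257.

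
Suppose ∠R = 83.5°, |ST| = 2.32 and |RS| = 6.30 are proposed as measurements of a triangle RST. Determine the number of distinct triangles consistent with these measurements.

0

|RS|·sin R = 6.30·sin(83.5°) ≈ 6.26.
Since |ST| = 2.32 < 6.26 = |RS| sin R, no triangle exists.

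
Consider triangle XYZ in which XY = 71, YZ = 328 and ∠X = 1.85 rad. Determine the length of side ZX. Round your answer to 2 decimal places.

Law of sines: sin Z = XY·sin X/YZ ≈ 0.20808.
Since YZ ≥ XY, only the acute value applies: ∠Z ≈ 0.210 rad.
Then ∠Y = π − ∠X − ∠Z ≈ 1.082 rad.
Law of sines gives ZX = YZ·sin Y/sin X ≈ 301.25.

301.25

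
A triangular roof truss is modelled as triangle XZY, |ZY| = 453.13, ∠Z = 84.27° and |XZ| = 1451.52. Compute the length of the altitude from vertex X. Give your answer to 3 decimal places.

1444.267

By the law of cosines, |YX|² = |XZ|² + |ZY|² − 2·|XZ|·|ZY|·cos Z = 2.1809e+06, so |YX| ≈ 1476.8.
Area = ½·|XZ|·|ZY|·sin Z ≈ 3.2722e+05.
The altitude from X has length 2·area/|ZY| ≈ 1444.3.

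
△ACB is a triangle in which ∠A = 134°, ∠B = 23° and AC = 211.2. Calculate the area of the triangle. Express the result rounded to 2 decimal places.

The third angle is ∠C = 180° − ∠B − ∠A = 23.00°.
Law of sines: CB = AC·sin A/sin B ≈ 388.82.
Law of sines: BA = AC·sin C/sin B ≈ 211.2.
Area = ½·AC·CB·sin C ≈ 16043.

area ≈ 16043.23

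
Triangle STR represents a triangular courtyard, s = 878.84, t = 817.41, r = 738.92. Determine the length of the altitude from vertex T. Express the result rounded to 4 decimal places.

Semiperimeter p = (878.84 + 817.41 + 738.92)/2 = 1217.6.
Heron's formula: area = √(1217.6·338.75·400.18·478.67) ≈ 2.8108e+05.
The altitude from T has length 2·area/t ≈ 687.73.

h_T ≈ 687.7284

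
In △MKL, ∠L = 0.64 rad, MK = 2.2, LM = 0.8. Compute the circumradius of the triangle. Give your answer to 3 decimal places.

Law of sines: sin K = LM·sin L/MK ≈ 0.21716.
Since MK ≥ LM, only the acute value applies: ∠K ≈ 0.219 rad.
Then ∠M = π − ∠L − ∠K ≈ 2.283 rad.
Law of sines gives KL = MK·sin M/sin L ≈ 2.7892.
Circumradius = MK/(2 sin L) ≈ 1.8419.

R ≈ 1.842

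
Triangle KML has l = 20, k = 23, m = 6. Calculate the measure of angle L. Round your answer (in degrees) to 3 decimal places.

53.286

By the law of cosines, cos L = (k² + m² − l²) / (2·k·m) ≈ 0.59783, so ∠L ≈ 53.29°.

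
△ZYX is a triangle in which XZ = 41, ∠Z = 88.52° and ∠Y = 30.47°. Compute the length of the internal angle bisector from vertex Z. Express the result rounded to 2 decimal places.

The third angle is ∠X = 180° − ∠Z − ∠Y = 61.01°.
Law of sines: YX = XZ·sin Z/sin Y ≈ 80.827.
Law of sines: ZY = XZ·sin X/sin Y ≈ 70.723.
The bisector from Z has length 2·XZ·ZY·cos(∠Z/2)/(XZ+ZY) ≈ 37.175.

t_Z ≈ 37.18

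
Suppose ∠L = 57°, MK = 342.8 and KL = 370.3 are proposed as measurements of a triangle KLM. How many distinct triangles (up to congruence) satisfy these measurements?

2

KL·sin L = 370.3·sin(57°) ≈ 310.6.
Since KL sin L < MK < KL (310.6 < 342.8 < 370.3), two triangles exist.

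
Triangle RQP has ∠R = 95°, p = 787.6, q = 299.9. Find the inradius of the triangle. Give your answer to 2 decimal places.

By the law of cosines, r² = q² + p² − 2·q·p·cos R = 7.5143e+05, so r ≈ 866.85.
Area = ½·q·p·sin R ≈ 1.1765e+05.
Semiperimeter s = (866.85+299.9+787.6)/2 = 977.17.
Inradius = area/s = 1.1765e+05/977.17 ≈ 120.4.

120.40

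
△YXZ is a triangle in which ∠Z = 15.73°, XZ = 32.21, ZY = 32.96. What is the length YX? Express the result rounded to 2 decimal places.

8.95

By the law of cosines, YX² = XZ² + ZY² − 2·XZ·ZY·cos Z = 80.08, so YX ≈ 8.9487.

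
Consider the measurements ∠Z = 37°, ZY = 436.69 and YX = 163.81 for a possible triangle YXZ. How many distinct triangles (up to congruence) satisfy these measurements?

ZY·sin Z = 436.69·sin(37°) ≈ 262.8.
Since YX = 163.81 < 262.8 = ZY sin Z, no triangle exists.

0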